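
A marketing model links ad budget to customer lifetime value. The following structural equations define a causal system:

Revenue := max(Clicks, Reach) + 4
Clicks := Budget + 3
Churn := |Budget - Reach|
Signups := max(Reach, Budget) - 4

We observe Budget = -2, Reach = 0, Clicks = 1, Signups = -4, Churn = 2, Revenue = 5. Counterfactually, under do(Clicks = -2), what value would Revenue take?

The intervention breaks the incoming arrows to Clicks: Clicks := Budget + 3 no longer applies, and Clicks = -2.
Revenue = max(Clicks, Reach) + 4  [with Clicks=-2, Reach=0]  = 4

4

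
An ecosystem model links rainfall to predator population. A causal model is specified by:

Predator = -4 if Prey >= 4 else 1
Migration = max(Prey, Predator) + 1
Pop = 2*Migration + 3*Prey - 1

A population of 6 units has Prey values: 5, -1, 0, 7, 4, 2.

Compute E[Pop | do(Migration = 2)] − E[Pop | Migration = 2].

do(Migration=2) breaks Migration's dependence on Prey. With Migration=2 fixed, Pop across the units is 18, 0, 3, 24, 15, 9, mean 11.5.
E[Pop|Migration=2] averages over only the 2 units with Migration=2 (Prey = -1, 0): Pop = 0, 3, mean 1.5.
Difference = 11.5 − 1.5 = 10.

10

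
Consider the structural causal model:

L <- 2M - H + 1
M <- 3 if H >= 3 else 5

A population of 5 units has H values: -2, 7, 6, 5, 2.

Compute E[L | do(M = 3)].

3.4

do(M=3) breaks M's dependence on H. With M=3 fixed, L across the units is 9, 0, 1, 2, 5, mean 3.4.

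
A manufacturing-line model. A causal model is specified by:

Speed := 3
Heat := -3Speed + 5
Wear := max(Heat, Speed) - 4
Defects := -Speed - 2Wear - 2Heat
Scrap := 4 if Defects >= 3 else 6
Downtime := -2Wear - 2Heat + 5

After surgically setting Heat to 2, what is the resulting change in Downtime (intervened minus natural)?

Under do(Heat=2), the mechanism Heat := -3Speed + 5 is discarded; Heat is fixed at 2.
Wear = max(Heat, Speed) - 4  [with Heat=2, Speed=3]  = -1
Downtime = -2Wear - 2Heat + 5  [with Wear=-1, Heat=2]  = 3
Without intervention: Heat = -3Speed + 5  [with Speed=3]  = -4; Wear = max(Heat, Speed) - 4  [with Heat=-4, Speed=3]  = -1; Downtime = -2Wear - 2Heat + 5  [with Wear=-1, Heat=-4]  = 15.
Change = 3 − 15 = -12.

-12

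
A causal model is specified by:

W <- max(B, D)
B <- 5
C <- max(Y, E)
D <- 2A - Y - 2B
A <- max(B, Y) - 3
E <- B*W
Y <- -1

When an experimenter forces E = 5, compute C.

Intervening sets E = 5 and removes its equation (E <- B*W).
C = max(Y, E)  [with Y=-1, E=5]  = 5

5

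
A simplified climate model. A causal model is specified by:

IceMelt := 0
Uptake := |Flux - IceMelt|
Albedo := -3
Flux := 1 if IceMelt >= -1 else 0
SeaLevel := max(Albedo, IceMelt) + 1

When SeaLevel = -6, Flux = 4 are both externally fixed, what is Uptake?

Setting SeaLevel = -6, Flux = 4 by intervention discards those variables' equations.
Uptake = |Flux - IceMelt|  [with Flux=4, IceMelt=0]  = 4

4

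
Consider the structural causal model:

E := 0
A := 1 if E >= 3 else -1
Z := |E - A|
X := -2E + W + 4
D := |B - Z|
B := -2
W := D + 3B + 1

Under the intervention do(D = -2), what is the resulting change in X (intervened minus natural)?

Under do(D=-2), the mechanism D := |B - Z| is discarded; D is fixed at -2.
W = D + 3B + 1  [with D=-2, B=-2]  = -7
X = -2E + W + 4  [with E=0, W=-7]  = -3
Without intervention: A = 1 if E >= 3 else -1  [with E=0]  = -1; Z = |E - A|  [with E=0, A=-1]  = 1; D = |B - Z|  [with B=-2, Z=1]  = 3; W = D + 3B + 1  [with D=3, B=-2]  = -2; X = -2E + W + 4  [with E=0, W=-2]  = 2.
Change = -3 − 2 = -5.

-5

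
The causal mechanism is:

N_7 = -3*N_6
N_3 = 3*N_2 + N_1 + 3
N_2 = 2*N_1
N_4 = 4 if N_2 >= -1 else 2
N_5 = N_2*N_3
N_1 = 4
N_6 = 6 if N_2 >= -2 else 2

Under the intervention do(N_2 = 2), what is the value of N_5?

do(N_2=2) replaces the equation N_2 = 2*N_1 with the constant N_2 = 2.
N_3 = 3*N_2 + N_1 + 3  [with N_2=2, N_1=4]  = 13
N_5 = N_2*N_3  [with N_2=2, N_3=13]  = 26

26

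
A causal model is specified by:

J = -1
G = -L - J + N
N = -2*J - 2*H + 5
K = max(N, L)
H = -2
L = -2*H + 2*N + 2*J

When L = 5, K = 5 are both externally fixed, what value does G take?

Setting L = 5, K = 5 by intervention discards those variables' equations.
N = -2*J - 2*H + 5  [with J=-1, H=-2]  = 11
G = -L - J + N  [with L=5, J=-1, N=11]  = 7

7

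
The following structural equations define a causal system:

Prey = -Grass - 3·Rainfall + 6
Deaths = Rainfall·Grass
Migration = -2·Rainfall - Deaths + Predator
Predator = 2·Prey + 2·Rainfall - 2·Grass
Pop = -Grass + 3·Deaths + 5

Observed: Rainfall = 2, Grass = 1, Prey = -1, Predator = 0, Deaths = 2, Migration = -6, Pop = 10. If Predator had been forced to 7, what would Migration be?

1

Under do(Predator=7), the mechanism Predator = 2·Prey + 2·Rainfall - 2·Grass is discarded; Predator is fixed at 7.
Deaths = Rainfall·Grass  [with Rainfall=2, Grass=1]  = 2
Migration = -2·Rainfall - Deaths + Predator  [with Rainfall=2, Deaths=2, Predator=7]  = 1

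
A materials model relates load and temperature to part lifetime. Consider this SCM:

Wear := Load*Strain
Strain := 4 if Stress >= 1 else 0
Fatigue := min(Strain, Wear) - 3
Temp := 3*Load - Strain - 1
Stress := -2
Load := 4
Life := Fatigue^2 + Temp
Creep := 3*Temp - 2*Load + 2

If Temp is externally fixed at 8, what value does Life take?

17

do(Temp=8) replaces the equation Temp := 3*Load - Strain - 1 with the constant Temp = 8.
Strain = 4 if Stress >= 1 else 0  [with Stress=-2]  = 0
Wear = Load*Strain  [with Load=4, Strain=0]  = 0
Fatigue = min(Strain, Wear) - 3  [with Strain=0, Wear=0]  = -3
Life = Fatigue^2 + Temp  [with Fatigue=-3, Temp=8]  = 17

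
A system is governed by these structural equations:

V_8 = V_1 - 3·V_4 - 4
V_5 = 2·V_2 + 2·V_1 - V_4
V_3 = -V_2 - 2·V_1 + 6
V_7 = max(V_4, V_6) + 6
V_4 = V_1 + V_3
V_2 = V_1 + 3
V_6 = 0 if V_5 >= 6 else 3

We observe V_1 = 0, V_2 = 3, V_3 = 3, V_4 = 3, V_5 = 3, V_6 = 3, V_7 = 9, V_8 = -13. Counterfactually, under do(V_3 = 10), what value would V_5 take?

do(V_3=10) replaces the equation V_3 = -V_2 - 2·V_1 + 6 with the constant V_3 = 10.
V_2 = V_1 + 3  [with V_1=0]  = 3
V_4 = V_1 + V_3  [with V_1=0, V_3=10]  = 10
V_5 = 2·V_2 + 2·V_1 - V_4  [with V_2=3, V_1=0, V_4=10]  = -4

-4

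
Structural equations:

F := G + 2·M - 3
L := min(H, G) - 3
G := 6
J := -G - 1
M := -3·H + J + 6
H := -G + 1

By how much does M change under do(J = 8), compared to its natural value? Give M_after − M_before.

15

The intervention breaks the incoming arrows to J: J := -G - 1 no longer applies, and J = 8.
H = -G + 1  [with G=6]  = -5
M = -3·H + J + 6  [with H=-5, J=8]  = 29
Without intervention: H = -G + 1  [with G=6]  = -5; J = -G - 1  [with G=6]  = -7; M = -3·H + J + 6  [with H=-5, J=-7]  = 14.
Change = 29 − 14 = 15.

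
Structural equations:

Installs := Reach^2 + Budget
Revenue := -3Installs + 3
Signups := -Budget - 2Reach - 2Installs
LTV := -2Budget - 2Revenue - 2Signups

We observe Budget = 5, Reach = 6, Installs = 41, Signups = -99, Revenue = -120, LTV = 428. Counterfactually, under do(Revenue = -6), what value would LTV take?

The intervention breaks the incoming arrows to Revenue: Revenue := -3Installs + 3 no longer applies, and Revenue = -6.
Installs = Reach^2 + Budget  [with Reach=6, Budget=5]  = 41
Signups = -Budget - 2Reach - 2Installs  [with Budget=5, Reach=6, Installs=41]  = -99
LTV = -2Budget - 2Revenue - 2Signups  [with Budget=5, Revenue=-6, Signups=-99]  = 200

200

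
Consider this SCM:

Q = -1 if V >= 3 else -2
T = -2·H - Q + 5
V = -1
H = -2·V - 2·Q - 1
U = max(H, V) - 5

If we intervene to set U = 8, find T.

-3

Intervening sets U = 8 and removes its equation (U = max(H, V) - 5).
No directed path runs from U to T, so T keeps its natural value.
Q = -1 if V >= 3 else -2  [with V=-1]  = -2
H = -2·V - 2·Q - 1  [with V=-1, Q=-2]  = 5
T = -2·H - Q + 5  [with H=5, Q=-2]  = -3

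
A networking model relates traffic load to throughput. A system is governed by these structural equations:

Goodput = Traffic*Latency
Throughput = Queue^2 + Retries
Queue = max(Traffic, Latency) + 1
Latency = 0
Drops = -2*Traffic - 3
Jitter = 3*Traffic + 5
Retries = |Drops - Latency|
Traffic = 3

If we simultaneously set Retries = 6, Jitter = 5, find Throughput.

22

Under do(Retries = 6, Jitter = 5), each intervened variable's structural equation is replaced by its fixed value.
Queue = max(Traffic, Latency) + 1  [with Traffic=3, Latency=0]  = 4
Throughput = Queue^2 + Retries  [with Queue=4, Retries=6]  = 22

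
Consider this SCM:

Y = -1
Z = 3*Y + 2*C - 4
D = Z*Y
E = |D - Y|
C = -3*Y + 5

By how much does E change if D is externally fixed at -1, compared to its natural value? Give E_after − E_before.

Intervening sets D = -1 and removes its equation (D = Z*Y).
E = |D - Y|  [with D=-1, Y=-1]  = 0
Without intervention: C = -3*Y + 5  [with Y=-1]  = 8; Z = 3*Y + 2*C - 4  [with Y=-1, C=8]  = 9; D = Z*Y  [with Z=9, Y=-1]  = -9; E = |D - Y|  [with D=-9, Y=-1]  = 8.
Change = 0 − 8 = -8.

-8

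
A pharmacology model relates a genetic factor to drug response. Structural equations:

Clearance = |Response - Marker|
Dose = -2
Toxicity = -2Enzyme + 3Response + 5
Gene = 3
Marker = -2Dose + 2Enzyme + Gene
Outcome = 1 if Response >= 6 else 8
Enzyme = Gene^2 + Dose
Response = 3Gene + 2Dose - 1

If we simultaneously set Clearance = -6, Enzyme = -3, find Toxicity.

23

Setting Clearance = -6, Enzyme = -3 by intervention discards those variables' equations.
Response = 3Gene + 2Dose - 1  [with Gene=3, Dose=-2]  = 4
Toxicity = -2Enzyme + 3Response + 5  [with Enzyme=-3, Response=4]  = 23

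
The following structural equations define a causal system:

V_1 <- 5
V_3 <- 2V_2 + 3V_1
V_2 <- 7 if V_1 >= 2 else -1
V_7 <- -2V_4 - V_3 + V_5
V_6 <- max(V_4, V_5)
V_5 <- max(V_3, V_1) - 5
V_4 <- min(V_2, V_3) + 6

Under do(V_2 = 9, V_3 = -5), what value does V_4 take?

1

Setting V_2 = 9, V_3 = -5 by intervention discards those variables' equations.
V_4 = min(V_2, V_3) + 6  [with V_2=9, V_3=-5]  = 1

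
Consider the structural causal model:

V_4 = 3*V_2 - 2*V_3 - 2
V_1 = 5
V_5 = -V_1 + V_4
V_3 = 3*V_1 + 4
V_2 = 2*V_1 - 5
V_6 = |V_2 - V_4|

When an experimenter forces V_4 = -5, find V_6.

10

Under do(V_4=-5), the mechanism V_4 = 3*V_2 - 2*V_3 - 2 is discarded; V_4 is fixed at -5.
V_2 = 2*V_1 - 5  [with V_1=5]  = 5
V_6 = |V_2 - V_4|  [with V_2=5, V_4=-5]  = 10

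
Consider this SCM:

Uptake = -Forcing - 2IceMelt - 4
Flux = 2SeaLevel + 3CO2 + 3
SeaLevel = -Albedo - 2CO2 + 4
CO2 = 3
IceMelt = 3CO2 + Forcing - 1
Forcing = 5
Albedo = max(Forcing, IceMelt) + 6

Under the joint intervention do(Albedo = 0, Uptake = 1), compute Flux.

8

The joint intervention fixes Albedo = 0, Uptake = 1, removing each variable's own equation.
SeaLevel = -Albedo - 2CO2 + 4  [with Albedo=0, CO2=3]  = -2
Flux = 2SeaLevel + 3CO2 + 3  [with SeaLevel=-2, CO2=3]  = 8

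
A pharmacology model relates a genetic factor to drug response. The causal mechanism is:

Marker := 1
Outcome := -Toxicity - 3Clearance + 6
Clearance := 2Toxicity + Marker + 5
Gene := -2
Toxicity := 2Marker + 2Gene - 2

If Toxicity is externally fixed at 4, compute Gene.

Under do(Toxicity=4), the mechanism Toxicity := 2Marker + 2Gene - 2 is discarded; Toxicity is fixed at 4.
Gene is not downstream of the intervention, so its value is determined by the original equations.

-2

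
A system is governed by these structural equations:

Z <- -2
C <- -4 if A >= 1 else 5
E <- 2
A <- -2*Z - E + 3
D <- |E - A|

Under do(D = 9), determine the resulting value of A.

Under do(D=9), the mechanism D <- |E - A| is discarded; D is fixed at 9.
Since A is not a descendant of the intervened variable, it is unaffected.
A = -2*Z - E + 3  [with Z=-2, E=2]  = 5

5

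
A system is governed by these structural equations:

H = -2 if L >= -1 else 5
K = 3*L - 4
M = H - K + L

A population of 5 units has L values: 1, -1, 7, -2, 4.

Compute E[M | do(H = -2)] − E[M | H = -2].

1.9

Under do(H=-2), H's equation is replaced by H=-2 for every unit. Per-unit M: 0, 4, -12, 6, -6. Mean = -1.6.
E[M|H=-2] averages over only the 4 units with H=-2 (L = 1, -1, 7, 4): M = 0, 4, -12, -6, mean -3.5.
Difference = -1.6 − (-3.5) = 1.9.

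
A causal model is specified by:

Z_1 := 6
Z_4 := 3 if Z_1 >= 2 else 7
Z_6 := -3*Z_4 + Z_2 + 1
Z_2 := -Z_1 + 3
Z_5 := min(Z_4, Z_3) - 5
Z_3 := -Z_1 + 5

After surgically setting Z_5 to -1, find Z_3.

-1

do(Z_5=-1) replaces the equation Z_5 := min(Z_4, Z_3) - 5 with the constant Z_5 = -1.
Z_3 is not downstream of the intervention, so its value is determined by the original equations.
Z_3 = -Z_1 + 5  [with Z_1=6]  = -1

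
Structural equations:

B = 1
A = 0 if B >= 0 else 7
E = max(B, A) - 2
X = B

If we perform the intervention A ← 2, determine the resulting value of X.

Under do(A=2), the mechanism A = 0 if B >= 0 else 7 is discarded; A is fixed at 2.
Since X is not a descendant of the intervened variable, it is unaffected.
X = B  [with B=1]  = 1

1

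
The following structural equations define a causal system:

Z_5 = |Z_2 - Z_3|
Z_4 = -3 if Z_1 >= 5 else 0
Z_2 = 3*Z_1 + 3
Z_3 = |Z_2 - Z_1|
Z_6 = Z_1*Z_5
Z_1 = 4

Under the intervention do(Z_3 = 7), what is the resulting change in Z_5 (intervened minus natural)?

do(Z_3=7) replaces the equation Z_3 = |Z_2 - Z_1| with the constant Z_3 = 7.
Z_2 = 3*Z_1 + 3  [with Z_1=4]  = 15
Z_5 = |Z_2 - Z_3|  [with Z_2=15, Z_3=7]  = 8
Without intervention: Z_2 = 3*Z_1 + 3  [with Z_1=4]  = 15; Z_3 = |Z_2 - Z_1|  [with Z_2=15, Z_1=4]  = 11; Z_5 = |Z_2 - Z_3|  [with Z_2=15, Z_3=11]  = 4.
Change = 8 − 4 = 4.

4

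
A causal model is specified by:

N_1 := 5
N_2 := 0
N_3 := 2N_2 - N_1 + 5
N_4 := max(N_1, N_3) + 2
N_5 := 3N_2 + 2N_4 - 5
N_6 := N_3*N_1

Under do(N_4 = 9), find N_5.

Intervening sets N_4 = 9 and removes its equation (N_4 := max(N_1, N_3) + 2).
N_5 = 3N_2 + 2N_4 - 5  [with N_2=0, N_4=9]  = 13

13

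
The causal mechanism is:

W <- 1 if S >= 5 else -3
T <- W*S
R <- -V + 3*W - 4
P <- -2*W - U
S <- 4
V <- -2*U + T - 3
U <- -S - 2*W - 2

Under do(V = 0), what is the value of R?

-13

Under do(V=0), the mechanism V <- -2*U + T - 3 is discarded; V is fixed at 0.
W = 1 if S >= 5 else -3  [with S=4]  = -3
R = -V + 3*W - 4  [with V=0, W=-3]  = -13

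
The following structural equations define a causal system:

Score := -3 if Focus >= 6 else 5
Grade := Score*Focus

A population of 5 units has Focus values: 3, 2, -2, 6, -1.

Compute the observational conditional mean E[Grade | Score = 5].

Conditioning on Score=5 selects the 4 unit(s) with Focus ∈ {3, 2, -2, -1}. Their Grade values: 15, 10, -10, -5. Mean = 2.5.

2.5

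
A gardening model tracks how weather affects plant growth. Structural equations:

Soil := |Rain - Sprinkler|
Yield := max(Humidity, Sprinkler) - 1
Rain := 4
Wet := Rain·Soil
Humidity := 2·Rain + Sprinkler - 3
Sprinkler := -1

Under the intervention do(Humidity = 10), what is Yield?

The intervention breaks the incoming arrows to Humidity: Humidity := 2·Rain + Sprinkler - 3 no longer applies, and Humidity = 10.
Yield = max(Humidity, Sprinkler) - 1  [with Humidity=10, Sprinkler=-1]  = 9

9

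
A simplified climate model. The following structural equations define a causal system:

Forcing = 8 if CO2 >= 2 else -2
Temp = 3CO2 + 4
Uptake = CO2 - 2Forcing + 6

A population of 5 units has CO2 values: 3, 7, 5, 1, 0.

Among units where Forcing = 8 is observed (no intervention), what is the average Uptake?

E[Uptake|Forcing=8] averages over only the 3 units with Forcing=8 (CO2 = 3, 7, 5): Uptake = -7, -3, -5, mean -5.

-5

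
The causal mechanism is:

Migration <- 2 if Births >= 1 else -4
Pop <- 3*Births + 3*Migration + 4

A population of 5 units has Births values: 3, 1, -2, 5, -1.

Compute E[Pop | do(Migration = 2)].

do(Migration=2) breaks Migration's dependence on Births. With Migration=2 fixed, Pop across the units is 19, 13, 4, 25, 7, mean 13.6.

13.6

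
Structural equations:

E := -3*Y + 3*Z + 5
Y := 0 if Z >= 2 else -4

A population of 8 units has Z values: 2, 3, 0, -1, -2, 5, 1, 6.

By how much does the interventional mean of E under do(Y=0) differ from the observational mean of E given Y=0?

-6.75

Every unit gets Y=0 under the intervention. E values become 11, 14, 5, 2, -1, 20, 8, 23; E[E|do(Y=0)] = 10.25.
Observing Y=0 restricts to units where Y's equation naturally yields 0: Z ∈ {2, 3, 5, 6}. In that subpopulation E = 11, 14, 20, 23, mean 17.
Difference = 10.25 − 17 = -6.75.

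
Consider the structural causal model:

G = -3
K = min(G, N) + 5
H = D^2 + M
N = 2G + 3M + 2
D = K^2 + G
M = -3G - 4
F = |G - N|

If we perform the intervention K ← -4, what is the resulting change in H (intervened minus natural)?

168

The intervention breaks the incoming arrows to K: K = min(G, N) + 5 no longer applies, and K = -4.
M = -3G - 4  [with G=-3]  = 5
D = K^2 + G  [with K=-4, G=-3]  = 13
H = D^2 + M  [with D=13, M=5]  = 174
Without intervention: M = -3G - 4  [with G=-3]  = 5; N = 2G + 3M + 2  [with G=-3, M=5]  = 11; K = min(G, N) + 5  [with G=-3, N=11]  = 2; D = K^2 + G  [with K=2, G=-3]  = 1; H = D^2 + M  [with D=1, M=5]  = 6.
Change = 174 − 6 = 168.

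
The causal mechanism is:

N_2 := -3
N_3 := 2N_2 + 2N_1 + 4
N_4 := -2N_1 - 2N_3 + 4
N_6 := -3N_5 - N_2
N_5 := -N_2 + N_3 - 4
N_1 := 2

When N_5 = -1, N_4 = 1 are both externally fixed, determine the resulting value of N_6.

6

Setting N_5 = -1, N_4 = 1 by intervention discards those variables' equations.
N_6 = -3N_5 - N_2  [with N_5=-1, N_2=-3]  = 6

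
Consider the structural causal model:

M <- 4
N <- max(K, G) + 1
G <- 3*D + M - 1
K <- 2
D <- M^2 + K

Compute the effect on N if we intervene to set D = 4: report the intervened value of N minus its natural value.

-42

do(D=4) replaces the equation D <- M^2 + K with the constant D = 4.
G = 3*D + M - 1  [with D=4, M=4]  = 15
N = max(K, G) + 1  [with K=2, G=15]  = 16
Without intervention: D = M^2 + K  [with M=4, K=2]  = 18; G = 3*D + M - 1  [with D=18, M=4]  = 57; N = max(K, G) + 1  [with K=2, G=57]  = 58.
Change = 16 − 58 = -42.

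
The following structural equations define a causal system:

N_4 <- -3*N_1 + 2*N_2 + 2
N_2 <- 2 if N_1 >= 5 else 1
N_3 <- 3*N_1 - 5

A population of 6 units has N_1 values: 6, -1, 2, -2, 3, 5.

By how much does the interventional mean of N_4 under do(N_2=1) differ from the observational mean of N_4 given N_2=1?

Under do(N_2=1), N_2's equation is replaced by N_2=1 for every unit. Per-unit N_4: -14, 7, -2, 10, -5, -11. Mean = -2.5.
E[N_4|N_2=1] averages over only the 4 units with N_2=1 (N_1 = -1, 2, -2, 3): N_4 = 7, -2, 10, -5, mean 2.5.
Difference = -2.5 − 2.5 = -5.

-5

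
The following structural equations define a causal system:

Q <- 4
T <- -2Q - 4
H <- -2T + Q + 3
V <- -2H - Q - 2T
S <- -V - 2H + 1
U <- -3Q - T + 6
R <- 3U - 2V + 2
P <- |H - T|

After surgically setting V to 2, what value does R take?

The intervention breaks the incoming arrows to V: V <- -2H - Q - 2T no longer applies, and V = 2.
T = -2Q - 4  [with Q=4]  = -12
U = -3Q - T + 6  [with Q=4, T=-12]  = 6
R = 3U - 2V + 2  [with U=6, V=2]  = 16

16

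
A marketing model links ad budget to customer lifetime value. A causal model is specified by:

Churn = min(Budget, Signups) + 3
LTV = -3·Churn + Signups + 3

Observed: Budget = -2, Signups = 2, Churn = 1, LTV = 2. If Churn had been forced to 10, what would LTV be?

-25

The intervention breaks the incoming arrows to Churn: Churn = min(Budget, Signups) + 3 no longer applies, and Churn = 10.
LTV = -3·Churn + Signups + 3  [with Churn=10, Signups=2]  = -25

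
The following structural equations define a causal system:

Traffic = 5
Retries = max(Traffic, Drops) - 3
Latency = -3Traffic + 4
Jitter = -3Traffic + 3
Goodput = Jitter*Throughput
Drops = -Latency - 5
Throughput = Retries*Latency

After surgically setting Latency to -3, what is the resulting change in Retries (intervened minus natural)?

-1

Under do(Latency=-3), the mechanism Latency = -3Traffic + 4 is discarded; Latency is fixed at -3.
Drops = -Latency - 5  [with Latency=-3]  = -2
Retries = max(Traffic, Drops) - 3  [with Traffic=5, Drops=-2]  = 2
Without intervention: Latency = -3Traffic + 4  [with Traffic=5]  = -11; Drops = -Latency - 5  [with Latency=-11]  = 6; Retries = max(Traffic, Drops) - 3  [with Traffic=5, Drops=6]  = 3.
Change = 2 − 3 = -1.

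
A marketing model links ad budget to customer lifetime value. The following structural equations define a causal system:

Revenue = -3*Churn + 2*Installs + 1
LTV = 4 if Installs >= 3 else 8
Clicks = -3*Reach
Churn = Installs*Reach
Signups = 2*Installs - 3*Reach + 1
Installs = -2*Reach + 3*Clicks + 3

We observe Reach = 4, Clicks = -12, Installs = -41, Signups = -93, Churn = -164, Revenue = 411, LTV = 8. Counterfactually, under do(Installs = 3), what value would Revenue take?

The intervention breaks the incoming arrows to Installs: Installs = -2*Reach + 3*Clicks + 3 no longer applies, and Installs = 3.
Churn = Installs*Reach  [with Installs=3, Reach=4]  = 12
Revenue = -3*Churn + 2*Installs + 1  [with Churn=12, Installs=3]  = -29

-29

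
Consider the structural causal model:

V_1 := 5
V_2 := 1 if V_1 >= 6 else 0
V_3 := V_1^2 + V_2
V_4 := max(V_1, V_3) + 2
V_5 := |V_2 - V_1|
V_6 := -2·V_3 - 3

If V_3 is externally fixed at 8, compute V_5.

5

do(V_3=8) replaces the equation V_3 := V_1^2 + V_2 with the constant V_3 = 8.
V_5 is not downstream of the intervention, so its value is determined by the original equations.
V_2 = 1 if V_1 >= 6 else 0  [with V_1=5]  = 0
V_5 = |V_2 - V_1|  [with V_2=0, V_1=5]  = 5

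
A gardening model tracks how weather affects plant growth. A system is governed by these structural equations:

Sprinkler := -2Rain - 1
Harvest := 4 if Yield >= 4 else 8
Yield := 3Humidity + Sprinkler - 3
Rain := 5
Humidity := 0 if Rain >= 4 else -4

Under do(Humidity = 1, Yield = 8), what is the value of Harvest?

4

Setting Humidity = 1, Yield = 8 by intervention discards those variables' equations.
Harvest = 4 if Yield >= 4 else 8  [with Yield=8]  = 4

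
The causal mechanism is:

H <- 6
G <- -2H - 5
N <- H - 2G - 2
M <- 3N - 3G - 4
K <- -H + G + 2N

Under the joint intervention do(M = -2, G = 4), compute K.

The joint intervention fixes M = -2, G = 4, removing each variable's own equation.
N = H - 2G - 2  [with H=6, G=4]  = -4
K = -H + G + 2N  [with H=6, G=4, N=-4]  = -10

-10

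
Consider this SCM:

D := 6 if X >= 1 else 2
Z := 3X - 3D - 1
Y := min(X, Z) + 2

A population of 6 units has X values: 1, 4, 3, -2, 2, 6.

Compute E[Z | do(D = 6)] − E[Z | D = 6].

-2.6

The intervention sets D=6 in all 6 units regardless of X. Recomputing Z per unit gives -16, -7, -10, -25, -13, -1; average -12.
E[Z|D=6] averages over only the 5 units with D=6 (X = 1, 4, 3, 2, 6): Z = -16, -7, -10, -13, -1, mean -9.4.
Difference = -12 − (-9.4) = -2.6.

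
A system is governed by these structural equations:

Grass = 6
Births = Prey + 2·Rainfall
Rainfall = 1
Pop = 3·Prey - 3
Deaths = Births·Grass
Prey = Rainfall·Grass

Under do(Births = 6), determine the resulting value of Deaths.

36

Intervening sets Births = 6 and removes its equation (Births = Prey + 2·Rainfall).
Deaths = Births·Grass  [with Births=6, Grass=6]  = 36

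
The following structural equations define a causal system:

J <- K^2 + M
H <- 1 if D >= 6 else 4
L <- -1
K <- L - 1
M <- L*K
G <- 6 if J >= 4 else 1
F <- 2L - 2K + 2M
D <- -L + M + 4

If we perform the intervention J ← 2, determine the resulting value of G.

1

Intervening sets J = 2 and removes its equation (J <- K^2 + M).
G = 6 if J >= 4 else 1  [with J=2]  = 1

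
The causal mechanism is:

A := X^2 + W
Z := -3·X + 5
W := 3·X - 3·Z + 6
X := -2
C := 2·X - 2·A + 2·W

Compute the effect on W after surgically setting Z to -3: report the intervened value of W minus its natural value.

The intervention breaks the incoming arrows to Z: Z := -3·X + 5 no longer applies, and Z = -3.
W = 3·X - 3·Z + 6  [with X=-2, Z=-3]  = 9
Without intervention: Z = -3·X + 5  [with X=-2]  = 11; W = 3·X - 3·Z + 6  [with X=-2, Z=11]  = -33.
Change = 9 − (-33) = 42.

42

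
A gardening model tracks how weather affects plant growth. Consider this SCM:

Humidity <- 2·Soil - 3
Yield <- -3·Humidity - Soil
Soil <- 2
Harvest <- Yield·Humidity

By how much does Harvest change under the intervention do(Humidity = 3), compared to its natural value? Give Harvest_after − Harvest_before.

Under do(Humidity=3), the mechanism Humidity <- 2·Soil - 3 is discarded; Humidity is fixed at 3.
Yield = -3·Humidity - Soil  [with Humidity=3, Soil=2]  = -11
Harvest = Yield·Humidity  [with Yield=-11, Humidity=3]  = -33
Without intervention: Humidity = 2·Soil - 3  [with Soil=2]  = 1; Yield = -3·Humidity - Soil  [with Humidity=1, Soil=2]  = -5; Harvest = Yield·Humidity  [with Yield=-5, Humidity=1]  = -5.
Change = -33 − (-5) = -28.

-28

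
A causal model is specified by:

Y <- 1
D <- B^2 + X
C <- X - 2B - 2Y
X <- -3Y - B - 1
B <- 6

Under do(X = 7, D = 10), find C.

Setting X = 7, D = 10 by intervention discards those variables' equations.
C = X - 2B - 2Y  [with X=7, B=6, Y=1]  = -7

-7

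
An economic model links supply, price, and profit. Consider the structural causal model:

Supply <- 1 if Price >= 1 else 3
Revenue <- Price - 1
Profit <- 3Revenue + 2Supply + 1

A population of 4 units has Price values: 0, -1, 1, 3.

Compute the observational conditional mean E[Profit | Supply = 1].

6

E[Profit|Supply=1] averages over only the 2 units with Supply=1 (Price = 1, 3): Profit = 3, 9, mean 6.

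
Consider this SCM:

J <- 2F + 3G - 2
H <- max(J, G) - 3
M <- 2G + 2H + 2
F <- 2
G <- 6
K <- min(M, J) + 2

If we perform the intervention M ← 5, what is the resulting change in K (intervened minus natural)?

The intervention breaks the incoming arrows to M: M <- 2G + 2H + 2 no longer applies, and M = 5.
J = 2F + 3G - 2  [with F=2, G=6]  = 20
K = min(M, J) + 2  [with M=5, J=20]  = 7
Without intervention: J = 2F + 3G - 2  [with F=2, G=6]  = 20; H = max(J, G) - 3  [with J=20, G=6]  = 17; M = 2G + 2H + 2  [with G=6, H=17]  = 48; K = min(M, J) + 2  [with M=48, J=20]  = 22.
Change = 7 − 22 = -15.

-15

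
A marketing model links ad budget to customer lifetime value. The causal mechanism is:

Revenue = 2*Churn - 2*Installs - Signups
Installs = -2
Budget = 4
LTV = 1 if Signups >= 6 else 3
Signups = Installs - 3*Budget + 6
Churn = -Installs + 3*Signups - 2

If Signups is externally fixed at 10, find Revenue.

do(Signups=10) replaces the equation Signups = Installs - 3*Budget + 6 with the constant Signups = 10.
Churn = -Installs + 3*Signups - 2  [with Installs=-2, Signups=10]  = 30
Revenue = 2*Churn - 2*Installs - Signups  [with Churn=30, Installs=-2, Signups=10]  = 54

54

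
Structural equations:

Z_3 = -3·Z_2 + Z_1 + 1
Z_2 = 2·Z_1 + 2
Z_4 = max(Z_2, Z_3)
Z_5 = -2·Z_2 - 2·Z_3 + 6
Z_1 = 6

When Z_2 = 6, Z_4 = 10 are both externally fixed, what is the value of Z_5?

Setting Z_2 = 6, Z_4 = 10 by intervention discards those variables' equations.
Z_3 = -3·Z_2 + Z_1 + 1  [with Z_2=6, Z_1=6]  = -11
Z_5 = -2·Z_2 - 2·Z_3 + 6  [with Z_2=6, Z_3=-11]  = 16

16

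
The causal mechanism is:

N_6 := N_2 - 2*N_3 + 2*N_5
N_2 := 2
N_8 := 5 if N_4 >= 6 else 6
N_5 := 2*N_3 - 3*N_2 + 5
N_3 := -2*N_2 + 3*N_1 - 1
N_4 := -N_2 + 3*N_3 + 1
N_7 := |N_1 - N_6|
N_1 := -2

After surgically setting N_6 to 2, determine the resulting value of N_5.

do(N_6=2) replaces the equation N_6 := N_2 - 2*N_3 + 2*N_5 with the constant N_6 = 2.
Since N_5 is not a descendant of the intervened variable, it is unaffected.
N_3 = -2*N_2 + 3*N_1 - 1  [with N_2=2, N_1=-2]  = -11
N_5 = 2*N_3 - 3*N_2 + 5  [with N_3=-11, N_2=2]  = -23

-23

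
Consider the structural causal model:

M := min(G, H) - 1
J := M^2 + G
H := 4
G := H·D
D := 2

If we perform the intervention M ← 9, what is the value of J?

Intervening sets M = 9 and removes its equation (M := min(G, H) - 1).
G = H·D  [with H=4, D=2]  = 8
J = M^2 + G  [with M=9, G=8]  = 89

89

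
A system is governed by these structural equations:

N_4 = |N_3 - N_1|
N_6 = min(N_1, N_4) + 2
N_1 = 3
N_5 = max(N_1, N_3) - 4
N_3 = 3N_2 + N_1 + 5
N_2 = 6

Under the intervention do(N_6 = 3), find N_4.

23

do(N_6=3) replaces the equation N_6 = min(N_1, N_4) + 2 with the constant N_6 = 3.
No directed path runs from N_6 to N_4, so N_4 keeps its natural value.
N_3 = 3N_2 + N_1 + 5  [with N_2=6, N_1=3]  = 26
N_4 = |N_3 - N_1|  [with N_3=26, N_1=3]  = 23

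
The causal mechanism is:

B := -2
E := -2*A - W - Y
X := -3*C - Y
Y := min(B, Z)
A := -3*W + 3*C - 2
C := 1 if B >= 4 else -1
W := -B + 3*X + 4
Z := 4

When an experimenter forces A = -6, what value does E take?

-7

do(A=-6) replaces the equation A := -3*W + 3*C - 2 with the constant A = -6.
C = 1 if B >= 4 else -1  [with B=-2]  = -1
Y = min(B, Z)  [with B=-2, Z=4]  = -2
X = -3*C - Y  [with C=-1, Y=-2]  = 5
W = -B + 3*X + 4  [with B=-2, X=5]  = 21
E = -2*A - W - Y  [with A=-6, W=21, Y=-2]  = -7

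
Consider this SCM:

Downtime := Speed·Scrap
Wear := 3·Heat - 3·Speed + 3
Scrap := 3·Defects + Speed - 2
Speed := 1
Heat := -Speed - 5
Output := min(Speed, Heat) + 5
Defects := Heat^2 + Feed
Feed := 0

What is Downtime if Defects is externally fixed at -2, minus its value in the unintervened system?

-114

do(Defects=-2) replaces the equation Defects := Heat^2 + Feed with the constant Defects = -2.
Scrap = 3·Defects + Speed - 2  [with Defects=-2, Speed=1]  = -7
Downtime = Speed·Scrap  [with Speed=1, Scrap=-7]  = -7
Without intervention: Heat = -Speed - 5  [with Speed=1]  = -6; Defects = Heat^2 + Feed  [with Heat=-6, Feed=0]  = 36; Scrap = 3·Defects + Speed - 2  [with Defects=36, Speed=1]  = 107; Downtime = Speed·Scrap  [with Speed=1, Scrap=107]  = 107.
Change = -7 − 107 = -114.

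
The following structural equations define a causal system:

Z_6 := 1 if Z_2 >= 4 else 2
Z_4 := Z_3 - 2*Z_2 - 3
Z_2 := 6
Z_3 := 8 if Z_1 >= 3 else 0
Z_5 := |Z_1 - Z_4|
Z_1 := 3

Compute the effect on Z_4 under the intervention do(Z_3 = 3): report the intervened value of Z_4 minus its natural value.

The intervention breaks the incoming arrows to Z_3: Z_3 := 8 if Z_1 >= 3 else 0 no longer applies, and Z_3 = 3.
Z_4 = Z_3 - 2*Z_2 - 3  [with Z_3=3, Z_2=6]  = -12
Without intervention: Z_3 = 8 if Z_1 >= 3 else 0  [with Z_1=3]  = 8; Z_4 = Z_3 - 2*Z_2 - 3  [with Z_3=8, Z_2=6]  = -7.
Change = -12 − (-7) = -5.

-5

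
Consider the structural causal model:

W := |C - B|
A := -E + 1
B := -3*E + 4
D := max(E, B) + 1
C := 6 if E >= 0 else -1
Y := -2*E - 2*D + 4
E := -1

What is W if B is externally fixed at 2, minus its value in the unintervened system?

-5

The intervention breaks the incoming arrows to B: B := -3*E + 4 no longer applies, and B = 2.
C = 6 if E >= 0 else -1  [with E=-1]  = -1
W = |C - B|  [with C=-1, B=2]  = 3
Without intervention: C = 6 if E >= 0 else -1  [with E=-1]  = -1; B = -3*E + 4  [with E=-1]  = 7; W = |C - B|  [with C=-1, B=7]  = 8.
Change = 3 − 8 = -5.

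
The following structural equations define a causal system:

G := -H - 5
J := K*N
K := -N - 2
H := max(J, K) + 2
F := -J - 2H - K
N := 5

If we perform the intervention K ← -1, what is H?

Under do(K=-1), the mechanism K := -N - 2 is discarded; K is fixed at -1.
J = K*N  [with K=-1, N=5]  = -5
H = max(J, K) + 2  [with J=-5, K=-1]  = 1

1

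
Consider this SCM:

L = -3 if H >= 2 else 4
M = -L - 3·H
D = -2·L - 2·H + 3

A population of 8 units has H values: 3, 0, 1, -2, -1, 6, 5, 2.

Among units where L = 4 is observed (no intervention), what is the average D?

Conditioning on L=4 selects the 4 unit(s) with H ∈ {0, 1, -2, -1}. Their D values: -5, -7, -1, -3. Mean = -4.

-4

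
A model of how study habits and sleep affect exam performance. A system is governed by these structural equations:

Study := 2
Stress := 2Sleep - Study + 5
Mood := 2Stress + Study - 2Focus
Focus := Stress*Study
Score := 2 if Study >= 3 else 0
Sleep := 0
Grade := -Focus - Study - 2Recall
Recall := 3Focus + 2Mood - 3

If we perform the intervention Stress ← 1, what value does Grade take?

-10

The intervention breaks the incoming arrows to Stress: Stress := 2Sleep - Study + 5 no longer applies, and Stress = 1.
Focus = Stress*Study  [with Stress=1, Study=2]  = 2
Mood = 2Stress + Study - 2Focus  [with Stress=1, Study=2, Focus=2]  = 0
Recall = 3Focus + 2Mood - 3  [with Focus=2, Mood=0]  = 3
Grade = -Focus - Study - 2Recall  [with Focus=2, Study=2, Recall=3]  = -10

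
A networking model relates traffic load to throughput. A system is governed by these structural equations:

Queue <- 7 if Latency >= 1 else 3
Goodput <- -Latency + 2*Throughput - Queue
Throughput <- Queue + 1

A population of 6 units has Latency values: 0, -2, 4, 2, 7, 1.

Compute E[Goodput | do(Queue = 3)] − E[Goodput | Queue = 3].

Under do(Queue=3), Queue's equation is replaced by Queue=3 for every unit. Per-unit Goodput: 5, 7, 1, 3, -2, 4. Mean = 3.
Observing Queue=3 restricts to units where Queue's equation naturally yields 3: Latency ∈ {0, -2}. In that subpopulation Goodput = 5, 7, mean 6.
Difference = 3 − 6 = -3.

-3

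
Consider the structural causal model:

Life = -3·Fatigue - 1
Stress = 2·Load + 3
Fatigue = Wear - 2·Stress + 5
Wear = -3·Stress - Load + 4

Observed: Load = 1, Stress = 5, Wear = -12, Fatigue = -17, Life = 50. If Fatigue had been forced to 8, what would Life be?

-25

Intervening sets Fatigue = 8 and removes its equation (Fatigue = Wear - 2·Stress + 5).
Life = -3·Fatigue - 1  [with Fatigue=8]  = -25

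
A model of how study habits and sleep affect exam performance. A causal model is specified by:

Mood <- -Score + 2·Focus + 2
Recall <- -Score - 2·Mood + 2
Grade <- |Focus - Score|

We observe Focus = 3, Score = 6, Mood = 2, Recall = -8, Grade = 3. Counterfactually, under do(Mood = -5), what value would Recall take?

The intervention breaks the incoming arrows to Mood: Mood <- -Score + 2·Focus + 2 no longer applies, and Mood = -5.
Recall = -Score - 2·Mood + 2  [with Score=6, Mood=-5]  = 6

6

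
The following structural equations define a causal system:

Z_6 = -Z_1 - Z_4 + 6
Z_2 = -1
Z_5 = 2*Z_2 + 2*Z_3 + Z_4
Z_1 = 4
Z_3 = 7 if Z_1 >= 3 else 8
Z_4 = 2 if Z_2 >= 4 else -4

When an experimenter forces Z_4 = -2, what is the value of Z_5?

Intervening sets Z_4 = -2 and removes its equation (Z_4 = 2 if Z_2 >= 4 else -4).
Z_3 = 7 if Z_1 >= 3 else 8  [with Z_1=4]  = 7
Z_5 = 2*Z_2 + 2*Z_3 + Z_4  [with Z_2=-1, Z_3=7, Z_4=-2]  = 10

10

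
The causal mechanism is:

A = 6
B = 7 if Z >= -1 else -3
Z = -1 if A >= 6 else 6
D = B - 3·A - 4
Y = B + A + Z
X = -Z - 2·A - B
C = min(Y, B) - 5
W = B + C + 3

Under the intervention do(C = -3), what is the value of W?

do(C=-3) replaces the equation C = min(Y, B) - 5 with the constant C = -3.
Z = -1 if A >= 6 else 6  [with A=6]  = -1
B = 7 if Z >= -1 else -3  [with Z=-1]  = 7
W = B + C + 3  [with B=7, C=-3]  = 7

7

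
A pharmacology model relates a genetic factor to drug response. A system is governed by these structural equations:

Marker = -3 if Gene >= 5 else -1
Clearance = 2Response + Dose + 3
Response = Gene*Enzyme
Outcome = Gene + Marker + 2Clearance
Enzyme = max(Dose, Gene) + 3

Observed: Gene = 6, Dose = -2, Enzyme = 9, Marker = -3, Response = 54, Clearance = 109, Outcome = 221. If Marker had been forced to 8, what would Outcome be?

The intervention breaks the incoming arrows to Marker: Marker = -3 if Gene >= 5 else -1 no longer applies, and Marker = 8.
Enzyme = max(Dose, Gene) + 3  [with Dose=-2, Gene=6]  = 9
Response = Gene*Enzyme  [with Gene=6, Enzyme=9]  = 54
Clearance = 2Response + Dose + 3  [with Response=54, Dose=-2]  = 109
Outcome = Gene + Marker + 2Clearance  [with Gene=6, Marker=8, Clearance=109]  = 232

232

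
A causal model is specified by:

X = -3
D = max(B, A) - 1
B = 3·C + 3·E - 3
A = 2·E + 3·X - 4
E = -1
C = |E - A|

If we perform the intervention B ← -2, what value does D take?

-3

The intervention breaks the incoming arrows to B: B = 3·C + 3·E - 3 no longer applies, and B = -2.
A = 2·E + 3·X - 4  [with E=-1, X=-3]  = -15
D = max(B, A) - 1  [with B=-2, A=-15]  = -3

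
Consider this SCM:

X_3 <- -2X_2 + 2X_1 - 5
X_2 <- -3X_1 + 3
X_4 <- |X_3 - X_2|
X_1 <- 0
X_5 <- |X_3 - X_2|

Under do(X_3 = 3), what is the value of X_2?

Under do(X_3=3), the mechanism X_3 <- -2X_2 + 2X_1 - 5 is discarded; X_3 is fixed at 3.
Since X_2 is not a descendant of the intervened variable, it is unaffected.
X_2 = -3X_1 + 3  [with X_1=0]  = 3

3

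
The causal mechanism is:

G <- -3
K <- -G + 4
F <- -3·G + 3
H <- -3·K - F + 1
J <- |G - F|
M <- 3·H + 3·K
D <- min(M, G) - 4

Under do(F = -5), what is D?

The intervention breaks the incoming arrows to F: F <- -3·G + 3 no longer applies, and F = -5.
K = -G + 4  [with G=-3]  = 7
H = -3·K - F + 1  [with K=7, F=-5]  = -15
M = 3·H + 3·K  [with H=-15, K=7]  = -24
D = min(M, G) - 4  [with M=-24, G=-3]  = -28

-28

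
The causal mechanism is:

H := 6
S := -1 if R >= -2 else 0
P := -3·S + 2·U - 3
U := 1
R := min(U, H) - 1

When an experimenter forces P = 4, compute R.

do(P=4) replaces the equation P := -3·S + 2·U - 3 with the constant P = 4.
R is not downstream of the intervention, so its value is determined by the original equations.
R = min(U, H) - 1  [with U=1, H=6]  = 0

0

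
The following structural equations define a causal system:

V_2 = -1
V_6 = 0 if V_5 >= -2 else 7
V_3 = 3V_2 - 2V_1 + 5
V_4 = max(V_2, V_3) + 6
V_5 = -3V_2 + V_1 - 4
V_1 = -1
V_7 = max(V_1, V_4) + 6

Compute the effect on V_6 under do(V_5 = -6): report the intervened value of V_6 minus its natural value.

7

The intervention breaks the incoming arrows to V_5: V_5 = -3V_2 + V_1 - 4 no longer applies, and V_5 = -6.
V_6 = 0 if V_5 >= -2 else 7  [with V_5=-6]  = 7
Without intervention: V_5 = -3V_2 + V_1 - 4  [with V_2=-1, V_1=-1]  = -2; V_6 = 0 if V_5 >= -2 else 7  [with V_5=-2]  = 0.
Change = 7 − 0 = 7.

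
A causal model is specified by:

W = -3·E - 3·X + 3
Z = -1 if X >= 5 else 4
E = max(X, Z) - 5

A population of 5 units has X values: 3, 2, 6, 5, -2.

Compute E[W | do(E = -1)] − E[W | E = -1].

Every unit gets E=-1 under the intervention. W values become -3, 0, -12, -9, 12; E[W|do(E=-1)] = -2.4.
Observing E=-1 restricts to units where E's equation naturally yields -1: X ∈ {3, 2, -2}. In that subpopulation W = -3, 0, 12, mean 3.
Difference = -2.4 − 3 = -5.4.

-5.4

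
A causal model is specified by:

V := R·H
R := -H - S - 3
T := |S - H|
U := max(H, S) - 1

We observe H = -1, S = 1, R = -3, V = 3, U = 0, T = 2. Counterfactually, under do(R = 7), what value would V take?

The intervention breaks the incoming arrows to R: R := -H - S - 3 no longer applies, and R = 7.
V = R·H  [with R=7, H=-1]  = -7

-7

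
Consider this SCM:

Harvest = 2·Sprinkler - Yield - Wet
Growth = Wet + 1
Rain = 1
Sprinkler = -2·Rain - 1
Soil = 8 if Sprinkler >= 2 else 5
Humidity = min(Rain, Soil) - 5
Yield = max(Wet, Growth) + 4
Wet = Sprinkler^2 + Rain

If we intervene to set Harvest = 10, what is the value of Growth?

11

do(Harvest=10) replaces the equation Harvest = 2·Sprinkler - Yield - Wet with the constant Harvest = 10.
Growth is not downstream of the intervention, so its value is determined by the original equations.
Sprinkler = -2·Rain - 1  [with Rain=1]  = -3
Wet = Sprinkler^2 + Rain  [with Sprinkler=-3, Rain=1]  = 10
Growth = Wet + 1  [with Wet=10]  = 11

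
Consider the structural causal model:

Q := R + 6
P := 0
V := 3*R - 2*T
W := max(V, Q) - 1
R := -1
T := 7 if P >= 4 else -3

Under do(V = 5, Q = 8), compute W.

7

The joint intervention fixes V = 5, Q = 8, removing each variable's own equation.
W = max(V, Q) - 1  [with V=5, Q=8]  = 7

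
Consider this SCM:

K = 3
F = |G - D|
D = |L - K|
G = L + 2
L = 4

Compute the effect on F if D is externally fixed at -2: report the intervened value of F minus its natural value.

3

Intervening sets D = -2 and removes its equation (D = |L - K|).
G = L + 2  [with L=4]  = 6
F = |G - D|  [with G=6, D=-2]  = 8
Without intervention: G = L + 2  [with L=4]  = 6; D = |L - K|  [with L=4, K=3]  = 1; F = |G - D|  [with G=6, D=1]  = 5.
Change = 8 − 5 = 3.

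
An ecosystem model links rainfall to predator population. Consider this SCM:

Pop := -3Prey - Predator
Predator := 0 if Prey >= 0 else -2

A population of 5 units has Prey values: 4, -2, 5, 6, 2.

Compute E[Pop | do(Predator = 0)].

-9

Under do(Predator=0), Predator's equation is replaced by Predator=0 for every unit. Per-unit Pop: -12, 6, -15, -18, -6. Mean = -9.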